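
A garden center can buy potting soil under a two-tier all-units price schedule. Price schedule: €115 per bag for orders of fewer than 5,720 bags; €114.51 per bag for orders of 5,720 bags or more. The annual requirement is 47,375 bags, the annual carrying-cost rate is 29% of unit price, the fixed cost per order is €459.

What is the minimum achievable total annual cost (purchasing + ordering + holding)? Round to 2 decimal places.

€5,486,209.12

H₁ = 29%×€115 = €33.3500;  H₂ = 29%×€114.51 = €33.2079
EOQ₁ = √(2×47,375×459/33.3500) = 1,141.95  (< 5,720, feasible at tier 1)
EOQ₂ = √(2×47,375×459/33.2079) = 1,144.39  (< 5,720 → use Q = 5,720 at tier-2 price)
TC(tier 1 (EOQ₁), Q≈1,142.0) = €5,486,209.12
TC(tier 2, Q≈5,720.0) = €5,523,687.44
Minimum at tier 1 (EOQ₁): €5,486,209.12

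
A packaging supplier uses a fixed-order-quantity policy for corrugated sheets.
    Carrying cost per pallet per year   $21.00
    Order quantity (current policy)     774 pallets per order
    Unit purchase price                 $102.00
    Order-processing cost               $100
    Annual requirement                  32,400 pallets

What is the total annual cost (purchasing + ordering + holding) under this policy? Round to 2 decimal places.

$3,317,113.05

Ordering: D/Q × S = 32,400/774 × $100 = $4,186.05
Holding:  Q/2 × H = 774/2 × $21 = $8,127.00
Purchase cost = D·C = 32,400 × 102 = $3,304,800.00
Total = $4,186.05 + $8,127.00 + $3,304,800.00 = $3,317,113.05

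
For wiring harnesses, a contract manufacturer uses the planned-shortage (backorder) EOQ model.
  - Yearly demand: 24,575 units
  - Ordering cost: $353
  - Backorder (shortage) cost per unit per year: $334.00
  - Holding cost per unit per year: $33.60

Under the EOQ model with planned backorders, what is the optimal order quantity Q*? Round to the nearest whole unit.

754 units

Basic EOQ = √(2·24,575·353/33.6) = 718.587
Backorder adjustment √((H+b)/b) = √((33.6+334)/334) = 1.0491
Q* = 718.587 × 1.0491 ≈ 753.87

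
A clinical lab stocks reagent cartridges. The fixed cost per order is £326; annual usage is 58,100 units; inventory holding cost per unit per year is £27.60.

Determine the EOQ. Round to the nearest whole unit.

Q* = √(2·D·S / H) = √(2·58,100·326 / 27.6) = √1,372,507.2 ≈ 1,171.54

1,172 units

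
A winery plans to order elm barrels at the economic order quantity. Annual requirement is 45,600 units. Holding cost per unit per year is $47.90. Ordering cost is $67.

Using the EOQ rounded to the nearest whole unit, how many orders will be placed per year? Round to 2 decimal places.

127.73 orders per year

Q* = √(2·D·S / H) = √(2·45,600·67 / 47.9) = √127,565.8 ≈ 357.16 → Q = 357
N = D/Q = 45,600/357 ≈ 127.731 orders/yr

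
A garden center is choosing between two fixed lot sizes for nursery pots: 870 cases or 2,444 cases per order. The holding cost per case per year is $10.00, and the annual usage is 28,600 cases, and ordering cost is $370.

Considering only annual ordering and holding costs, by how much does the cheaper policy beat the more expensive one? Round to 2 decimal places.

TC(Q) = (D/Q)S + (Q/2)H
TC(870) = (28,600/870)×370 + (870/2)×10 = $16,513.22
TC(2,444) = (28,600/2,444)×370 + (2,444/2)×10 = $16,549.79
Lots of 870 are cheaper by $36.57.

$36.57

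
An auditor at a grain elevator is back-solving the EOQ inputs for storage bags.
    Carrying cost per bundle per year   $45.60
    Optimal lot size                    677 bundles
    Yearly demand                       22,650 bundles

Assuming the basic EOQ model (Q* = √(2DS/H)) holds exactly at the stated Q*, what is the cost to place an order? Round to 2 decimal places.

From Q* = √(2DS/H) ⇒ Q*² = 2DS/H.
S = Q²H / (2D) = 677² × 45.6 / (2 × 22,650) = 461.3643

$461.36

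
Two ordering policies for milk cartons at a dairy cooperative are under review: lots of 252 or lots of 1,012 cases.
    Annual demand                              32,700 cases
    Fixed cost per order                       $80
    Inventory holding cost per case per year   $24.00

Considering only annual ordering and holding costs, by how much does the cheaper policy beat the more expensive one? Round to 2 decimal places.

TC(Q) = (D/Q)S + (Q/2)H
TC(252) = (32,700/252)×80 + (252/2)×24 = $13,404.95
TC(1,012) = (32,700/1,012)×80 + (1,012/2)×24 = $14,728.98
|ΔTC| = |$13,404.95 − $14,728.98| = $1,324.03

$1,324.03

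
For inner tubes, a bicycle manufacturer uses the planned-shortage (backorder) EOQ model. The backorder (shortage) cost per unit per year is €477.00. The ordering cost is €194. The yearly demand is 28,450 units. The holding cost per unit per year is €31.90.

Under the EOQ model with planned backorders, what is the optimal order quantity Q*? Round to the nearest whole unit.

Basic EOQ = √(2·28,450·194/31.9) = 588.250
Backorder adjustment √((H+b)/b) = √((31.9+477)/477) = 1.0329
Q* = 588.250 × 1.0329 ≈ 607.60

608 units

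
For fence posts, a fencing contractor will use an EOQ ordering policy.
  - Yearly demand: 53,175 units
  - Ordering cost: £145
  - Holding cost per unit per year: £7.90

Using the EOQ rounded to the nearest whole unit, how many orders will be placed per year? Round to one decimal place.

Q* = √(2·D·S / H) = √(2·53,175·145 / 7.9) = √1,951,993.7 ≈ 1,397.14 → Q = 1,397
N = D/Q = 53,175/1,397 ≈ 38.064 orders/yr

38.1 orders per year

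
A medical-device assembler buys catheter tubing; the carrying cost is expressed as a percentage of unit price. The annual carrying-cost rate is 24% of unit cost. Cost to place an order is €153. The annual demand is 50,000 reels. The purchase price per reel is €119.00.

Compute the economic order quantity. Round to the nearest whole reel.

732 reels

H = i·C = 0.24 × €119 = €28.5600 per reel-year
EOQ = √(2DS/H) = √(2 × 50,000 × 153 / 28.56)
    = √(535,714.29) ≈ 731.93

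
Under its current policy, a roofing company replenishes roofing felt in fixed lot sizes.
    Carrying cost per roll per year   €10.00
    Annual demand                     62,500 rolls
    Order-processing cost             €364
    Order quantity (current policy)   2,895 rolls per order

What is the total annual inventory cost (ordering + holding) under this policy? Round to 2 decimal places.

€22,333.38

Orders/yr = 62,500/2,895 = 21.589; ordering cost = 21.589 × €364 = €7,858.38
Average inventory = 2,895/2 = 1447.5; holding cost = 1447.5 × €10 = €14,475.00
Total = €7,858.38 + €14,475.00 = €22,333.38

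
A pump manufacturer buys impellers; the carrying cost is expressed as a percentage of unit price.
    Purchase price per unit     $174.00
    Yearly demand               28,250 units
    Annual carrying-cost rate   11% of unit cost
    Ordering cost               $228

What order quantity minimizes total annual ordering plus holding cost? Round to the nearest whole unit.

H = i·C = 0.11 × $174 = $19.1400 per unit-year
EOQ = √(2DS/H) = √(2 × 28,250 × 228 / 19.14)
    = √(673,040.75) ≈ 820.39

820 units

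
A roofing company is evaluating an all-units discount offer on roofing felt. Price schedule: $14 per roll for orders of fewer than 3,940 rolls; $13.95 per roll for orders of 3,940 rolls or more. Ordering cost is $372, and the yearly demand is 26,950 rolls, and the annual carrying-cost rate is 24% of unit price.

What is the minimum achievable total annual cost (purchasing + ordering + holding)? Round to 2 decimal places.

H₁ = 24%×$14 = $3.3600;  H₂ = 24%×$13.95 = $3.3480
EOQ₁ = √(2×26,950×372/3.3600) = 2,442.85  (< 3,940, feasible at tier 1)
EOQ₂ = √(2×26,950×372/3.3480) = 2,447.22  (< 3,940 → use Q = 3,940 at tier-2 price)
TC(tier 1 (EOQ₁), Q≈2,442.8) = $385,507.96
TC(tier 2, Q≈3,940.0) = $385,092.58
Minimum at tier 2: $385,092.58

$385,092.58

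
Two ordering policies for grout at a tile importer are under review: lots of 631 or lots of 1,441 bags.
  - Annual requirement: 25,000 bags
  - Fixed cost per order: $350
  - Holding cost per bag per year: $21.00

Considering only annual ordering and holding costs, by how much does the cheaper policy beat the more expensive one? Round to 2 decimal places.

$710.29

Annual cost at Q: ordering D·S/Q plus holding Q·H/2.
TC(631) = (25,000/631)×350 + (631/2)×21 = $20,492.38
TC(1,441) = (25,000/1,441)×350 + (1,441/2)×21 = $21,202.67
Lots of 631 are cheaper by $710.29.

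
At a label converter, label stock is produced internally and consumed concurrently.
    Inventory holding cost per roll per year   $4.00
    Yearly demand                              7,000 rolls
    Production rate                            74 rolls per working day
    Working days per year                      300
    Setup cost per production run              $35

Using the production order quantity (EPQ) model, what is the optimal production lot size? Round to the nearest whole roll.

423 rolls

Daily demand d = 7,000/300 = 23.333; p = 74; 1 − d/p = 0.68468
EPQ = √(2DS / (H(1 − d/p)))
    = √(2 × 7,000 × 35 / (4 × 0.68468)) ≈ 422.98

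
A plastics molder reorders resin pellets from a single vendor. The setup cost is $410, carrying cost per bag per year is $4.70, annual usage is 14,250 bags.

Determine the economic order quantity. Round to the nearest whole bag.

Optimal lot size Q* = (2 × 14,250 × $410 / $4.7)^½ ≈ 1,576.76

1,577 bags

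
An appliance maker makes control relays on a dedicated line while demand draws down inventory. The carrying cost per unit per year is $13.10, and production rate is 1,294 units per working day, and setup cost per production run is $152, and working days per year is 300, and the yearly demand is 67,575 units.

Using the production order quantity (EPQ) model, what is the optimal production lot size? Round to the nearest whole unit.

d = 67,575/300 = 225.2500 units/day;  effective holding cost H(1 − d/p) = 13.1·(1 − 225.2500/1294) = 10.81965
Q* = √(2DS / H_eff) = √(2·67,575·152 / 10.81965) ≈ 1,377.92

1,378 units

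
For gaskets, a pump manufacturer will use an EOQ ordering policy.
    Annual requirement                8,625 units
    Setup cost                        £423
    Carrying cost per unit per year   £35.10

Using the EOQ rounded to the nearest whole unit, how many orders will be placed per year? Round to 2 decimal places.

Q* = √(2·D·S / H) = √(2·8,625·423 / 35.1) = √207,884.6 ≈ 455.94 → Q = 456
N = D/Q = 8,625/456 ≈ 18.914 orders/yr

18.91 orders per year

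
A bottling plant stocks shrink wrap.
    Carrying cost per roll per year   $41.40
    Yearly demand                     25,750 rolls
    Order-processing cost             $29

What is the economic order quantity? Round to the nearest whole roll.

190 rolls

EOQ = √(2DS/H) = √(2 × 25,750 × 29 / 41.4)
    = √(36,074.88) ≈ 189.93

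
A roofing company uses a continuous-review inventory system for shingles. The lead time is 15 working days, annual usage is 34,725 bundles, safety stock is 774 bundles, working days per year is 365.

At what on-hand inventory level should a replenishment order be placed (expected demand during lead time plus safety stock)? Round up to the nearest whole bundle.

2,202 bundles

Daily demand d = 34,725 / 365 = 95.137 bundles/day
Demand during lead time = 95.137 × 15 = 1,427.05
Reorder point = 1,427.05 + 774 = 2,201.05 → round up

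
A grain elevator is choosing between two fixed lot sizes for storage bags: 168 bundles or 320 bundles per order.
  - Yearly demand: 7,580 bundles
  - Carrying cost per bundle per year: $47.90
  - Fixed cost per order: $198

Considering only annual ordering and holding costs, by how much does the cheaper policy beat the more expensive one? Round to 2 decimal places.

$603.05

TC(Q) = (D/Q)S + (Q/2)H
TC(168) = (7,580/168)×198 + (168/2)×47.9 = $12,957.17
TC(320) = (7,580/320)×198 + (320/2)×47.9 = $12,354.12
|ΔTC| = |$12,957.17 − $12,354.12| = $603.05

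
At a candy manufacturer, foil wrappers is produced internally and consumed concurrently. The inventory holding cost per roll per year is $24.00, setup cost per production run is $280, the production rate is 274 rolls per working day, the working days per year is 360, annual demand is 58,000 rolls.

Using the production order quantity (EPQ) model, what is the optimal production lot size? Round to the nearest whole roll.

1,812 rolls

d = 58,000/360 = 161.1111 rolls/day;  effective holding cost H(1 − d/p) = 24·(1 − 161.1111/274) = 9.88808
Q* = √(2DS / H_eff) = √(2·58,000·280 / 9.88808) ≈ 1,812.39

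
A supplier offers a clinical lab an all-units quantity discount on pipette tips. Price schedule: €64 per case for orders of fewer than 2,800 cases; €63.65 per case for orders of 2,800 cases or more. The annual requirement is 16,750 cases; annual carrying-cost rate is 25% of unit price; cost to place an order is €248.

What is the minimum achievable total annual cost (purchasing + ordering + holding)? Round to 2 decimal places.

€1,083,529.44

H₁ = 25%×€64 = €16.0000;  H₂ = 25%×€63.65 = €15.9125
EOQ₁ = √(2×16,750×248/16.0000) = 720.59  (< 2,800, feasible at tier 1)
EOQ₂ = √(2×16,750×248/15.9125) = 722.57  (< 2,800 → use Q = 2,800 at tier-2 price)
TC(tier 1 (EOQ₁), Q≈720.6) = €1,083,529.44
TC(tier 2, Q≈2,800.0) = €1,089,898.57
Minimum at tier 1 (EOQ₁): €1,083,529.44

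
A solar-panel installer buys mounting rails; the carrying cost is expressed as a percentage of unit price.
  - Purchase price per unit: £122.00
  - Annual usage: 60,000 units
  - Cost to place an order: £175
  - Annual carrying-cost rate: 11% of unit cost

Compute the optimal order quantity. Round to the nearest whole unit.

1,251 units

Carrying cost H = £122 × 11% = £13.4200/unit/yr
Optimal lot size Q* = (2 × 60,000 × £175 / £13.42)^½ ≈ 1,250.93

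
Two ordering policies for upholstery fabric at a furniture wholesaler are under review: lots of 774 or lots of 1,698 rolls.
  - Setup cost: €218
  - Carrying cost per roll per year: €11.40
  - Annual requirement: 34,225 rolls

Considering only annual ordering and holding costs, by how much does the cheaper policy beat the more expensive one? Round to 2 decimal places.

€21.22

For each Q, cost = (D/Q)·S + (Q/2)·H.
TC(774) = (34,225/774)×218 + (774/2)×11.4 = €14,051.40
TC(1,698) = (34,225/1,698)×218 + (1,698/2)×11.4 = €14,072.62
|ΔTC| = |€14,051.40 − €14,072.62| = €21.22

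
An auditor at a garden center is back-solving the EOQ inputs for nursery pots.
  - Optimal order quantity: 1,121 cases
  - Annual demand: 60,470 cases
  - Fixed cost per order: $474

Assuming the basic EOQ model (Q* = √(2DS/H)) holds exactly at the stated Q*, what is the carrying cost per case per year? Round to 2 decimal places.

$45.62

Since Q* = (2DS/H)^½, squaring gives Q*²·H = 2DS.
H = 2DS / Q² = 2 × 60,470 × 474 / 1,121² = 45.6181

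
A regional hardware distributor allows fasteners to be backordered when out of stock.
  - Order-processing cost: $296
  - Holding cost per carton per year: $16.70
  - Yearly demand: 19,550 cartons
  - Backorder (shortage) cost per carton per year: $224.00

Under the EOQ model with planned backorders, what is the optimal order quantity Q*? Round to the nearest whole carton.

Q* = √(2DS/H) · √((H + b)/b)
   = √(2 × 19,550 × 296 / 16.7) · √((16.7 + 224) / 224)
   = 832.484 × 1.0366 ≈ 862.96

863 cartons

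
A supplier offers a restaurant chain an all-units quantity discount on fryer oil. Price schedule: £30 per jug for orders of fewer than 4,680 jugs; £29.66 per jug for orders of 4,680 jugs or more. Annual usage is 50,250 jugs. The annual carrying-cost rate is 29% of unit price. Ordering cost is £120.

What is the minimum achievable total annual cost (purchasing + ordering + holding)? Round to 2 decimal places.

H₁ = 29%×£30 = £8.7000;  H₂ = 29%×£29.66 = £8.6014
EOQ₁ = √(2×50,250×120/8.7000) = 1,177.37  (< 4,680, feasible at tier 1)
EOQ₂ = √(2×50,250×120/8.6014) = 1,184.10  (< 4,680 → use Q = 4,680 at tier-2 price)
TC(tier 1 (EOQ₁), Q≈1,177.4) = £1,517,743.14
TC(tier 2, Q≈4,680.0) = £1,511,830.74
Minimum at tier 2: £1,511,830.74

£1,511,830.74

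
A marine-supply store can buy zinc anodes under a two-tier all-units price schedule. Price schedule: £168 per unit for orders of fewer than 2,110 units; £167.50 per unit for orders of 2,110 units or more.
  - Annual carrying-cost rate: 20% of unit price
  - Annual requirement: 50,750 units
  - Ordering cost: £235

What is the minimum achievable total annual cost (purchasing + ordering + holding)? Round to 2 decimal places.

H₁ = 20%×£168 = £33.6000;  H₂ = 20%×£167.50 = £33.5000
EOQ₁ = √(2×50,750×235/33.6000) = 842.55  (< 2,110, feasible at tier 1)
EOQ₂ = √(2×50,750×235/33.5000) = 843.81  (< 2,110 → use Q = 2,110 at tier-2 price)
TC(tier 1 (EOQ₁), Q≈842.6) = £8,554,309.79
TC(tier 2, Q≈2,110.0) = £8,541,619.75
Minimum at tier 2: £8,541,619.75

£8,541,619.75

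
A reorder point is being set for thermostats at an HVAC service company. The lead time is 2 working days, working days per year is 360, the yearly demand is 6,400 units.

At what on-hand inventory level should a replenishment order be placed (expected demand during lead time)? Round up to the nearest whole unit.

36 units

Daily demand d = 6,400 / 360 = 17.778 units/day
Demand during lead time = 17.778 × 2 = 35.56
Reorder point = 35.56 → round up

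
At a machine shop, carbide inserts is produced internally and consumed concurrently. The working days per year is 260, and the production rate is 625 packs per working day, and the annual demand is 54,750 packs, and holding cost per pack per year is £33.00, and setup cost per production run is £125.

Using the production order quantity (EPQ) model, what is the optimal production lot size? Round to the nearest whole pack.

Daily demand d = 54,750/260 = 210.577; p = 625; 1 − d/p = 0.66308
EPQ = √(2DS / (H(1 − d/p)))
    = √(2 × 54,750 × 125 / (33 × 0.66308)) ≈ 790.90

791 packs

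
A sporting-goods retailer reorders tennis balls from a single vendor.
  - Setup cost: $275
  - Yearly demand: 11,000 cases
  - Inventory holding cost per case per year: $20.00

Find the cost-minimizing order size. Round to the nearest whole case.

550 cases

Q* = √(2·D·S / H) = √(2·11,000·275 / 20) = √302,500.0 ≈ 550.00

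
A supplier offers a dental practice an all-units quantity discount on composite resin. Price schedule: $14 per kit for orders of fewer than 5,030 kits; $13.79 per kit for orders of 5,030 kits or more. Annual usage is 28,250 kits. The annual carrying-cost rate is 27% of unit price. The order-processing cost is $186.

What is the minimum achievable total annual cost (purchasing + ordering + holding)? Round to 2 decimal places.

$399,976.23

H₁ = 27%×$14 = $3.7800;  H₂ = 27%×$13.79 = $3.7233
EOQ₁ = √(2×28,250×186/3.7800) = 1,667.38  (< 5,030, feasible at tier 1)
EOQ₂ = √(2×28,250×186/3.7233) = 1,680.03  (< 5,030 → use Q = 5,030 at tier-2 price)
TC(tier 1 (EOQ₁), Q≈1,667.4) = $401,802.70
TC(tier 2, Q≈5,030.0) = $399,976.23
Minimum at tier 2: $399,976.23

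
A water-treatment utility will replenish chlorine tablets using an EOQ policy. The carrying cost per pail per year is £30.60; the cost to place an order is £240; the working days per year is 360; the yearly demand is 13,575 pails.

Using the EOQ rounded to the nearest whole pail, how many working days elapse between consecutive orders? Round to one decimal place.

12.2 days

EOQ = √(2DS/H) = √(2 × 13,575 × 240 / 30.6)
    = √(212,941.18) ≈ 461.46 → Q = 461 pails
Cycle time = (working days × Q)/D = (360 × 461) / 13,575 = 12.225 days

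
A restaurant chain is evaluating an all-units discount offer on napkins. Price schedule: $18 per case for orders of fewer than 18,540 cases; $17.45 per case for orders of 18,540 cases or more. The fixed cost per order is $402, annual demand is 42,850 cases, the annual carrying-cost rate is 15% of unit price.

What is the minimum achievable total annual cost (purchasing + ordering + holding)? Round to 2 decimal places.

$772,925.84

H₁ = 15%×$18 = $2.7000;  H₂ = 15%×$17.45 = $2.6175
EOQ₁ = √(2×42,850×402/2.7000) = 3,572.08  (< 18,540, feasible at tier 1)
EOQ₂ = √(2×42,850×402/2.6175) = 3,627.94  (< 18,540 → use Q = 18,540 at tier-2 price)
TC(tier 1 (EOQ₁), Q≈3,572.1) = $780,944.62
TC(tier 2, Q≈18,540.0) = $772,925.84
Minimum at tier 2: $772,925.84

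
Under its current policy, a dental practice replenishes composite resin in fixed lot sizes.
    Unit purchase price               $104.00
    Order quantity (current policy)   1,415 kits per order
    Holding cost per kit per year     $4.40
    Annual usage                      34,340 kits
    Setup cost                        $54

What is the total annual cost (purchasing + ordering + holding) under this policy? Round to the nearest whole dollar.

Ordering: D/Q × S = 34,340/1,415 × $54 = $1,310.50
Holding:  Q/2 × H = 1,415/2 × $4.4 = $3,113.00
Purchase cost = D·C = 34,340 × 104 = $3,571,360.00
Total = $1,310.50 + $3,113.00 + $3,571,360.00 = $3,575,783.50

$3,575,784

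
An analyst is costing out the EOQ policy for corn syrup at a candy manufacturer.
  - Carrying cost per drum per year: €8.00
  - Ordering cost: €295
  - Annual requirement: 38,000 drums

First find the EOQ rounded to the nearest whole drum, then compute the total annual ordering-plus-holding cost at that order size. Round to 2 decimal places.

€13,392.54

2DS/H = 2·38,000·295/8 = 2,802,500.00
EOQ = √2,802,500.00 ≈ 1,674.07 → Q = 1,674 drums
Orders/yr = 38,000/1,674 = 22.700; ordering cost = 22.700 × €295 = €6,696.54
Average inventory = 1,674/2 = 837; holding cost = 837 × €8 = €6,696.00
Total = €6,696.54 + €6,696.00 = €13,392.54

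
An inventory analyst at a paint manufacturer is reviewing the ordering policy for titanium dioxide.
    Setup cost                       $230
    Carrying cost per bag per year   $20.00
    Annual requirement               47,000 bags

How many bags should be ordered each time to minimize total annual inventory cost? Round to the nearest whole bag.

Q* = √(2·D·S / H) = √(2·47,000·230 / 20) = √1,081,000.0 ≈ 1,039.71

1,040 bags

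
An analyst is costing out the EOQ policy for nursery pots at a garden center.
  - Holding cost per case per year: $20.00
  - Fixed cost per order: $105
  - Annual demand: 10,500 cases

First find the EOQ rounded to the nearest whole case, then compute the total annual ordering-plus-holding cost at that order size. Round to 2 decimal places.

$6,640.78

Q* = √(2·D·S / H) = √(2·10,500·105 / 20) = √110,250.0 ≈ 332.04 → Q = 332 cases
Ordering: D/Q × S = 10,500/332 × $105 = $3,320.78
Holding:  Q/2 × H = 332/2 × $20 = $3,320.00
Total = $3,320.78 + $3,320.00 = $6,640.78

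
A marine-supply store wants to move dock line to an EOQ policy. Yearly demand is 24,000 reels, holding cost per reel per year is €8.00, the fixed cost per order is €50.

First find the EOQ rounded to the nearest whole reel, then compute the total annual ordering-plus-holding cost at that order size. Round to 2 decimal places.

EOQ = √(2DS/H) = √(2 × 24,000 × 50 / 8)
    = √(300,000.00) ≈ 547.72 → Q = 548 reels
Annual ordering cost = (D/Q)·S = (24,000/548) × 50 = €2,189.78
Annual holding cost  = (Q/2)·H = (548/2) × 8 = €2,192.00
Total = €2,189.78 + €2,192.00 = €4,381.78

€4,381.78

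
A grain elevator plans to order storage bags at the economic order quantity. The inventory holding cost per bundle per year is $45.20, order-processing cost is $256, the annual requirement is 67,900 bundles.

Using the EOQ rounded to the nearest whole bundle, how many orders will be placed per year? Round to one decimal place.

77.4 orders per year

2DS/H = 2·67,900·256/45.2 = 769,132.74
EOQ = √769,132.74 ≈ 877.00 → Q = 877
Orders per year = D/Q = 67,900 / 877 = 77.423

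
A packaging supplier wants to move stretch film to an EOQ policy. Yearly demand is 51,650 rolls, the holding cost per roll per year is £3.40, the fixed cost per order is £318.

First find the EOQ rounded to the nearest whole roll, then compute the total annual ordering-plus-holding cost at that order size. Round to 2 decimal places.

£10,568.25

Q* = √(2·D·S / H) = √(2·51,650·318 / 3.4) = √9,661,588.2 ≈ 3,108.31 → Q = 3,108 rolls
Annual ordering cost = (D/Q)·S = (51,650/3,108) × 318 = £5,284.65
Annual holding cost  = (Q/2)·H = (3,108/2) × 3.4 = £5,283.60
Total = £5,284.65 + £5,283.60 = £10,568.25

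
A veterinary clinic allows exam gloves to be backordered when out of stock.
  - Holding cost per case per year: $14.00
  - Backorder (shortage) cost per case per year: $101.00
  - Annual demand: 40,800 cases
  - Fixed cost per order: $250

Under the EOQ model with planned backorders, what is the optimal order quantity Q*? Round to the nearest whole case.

1,288 cases

Q* = √(2DS/H) · √((H + b)/b)
   = √(2 × 40,800 × 250 / 14) · √((14 + 101) / 101)
   = 1,207.122 × 1.0671 ≈ 1,288.07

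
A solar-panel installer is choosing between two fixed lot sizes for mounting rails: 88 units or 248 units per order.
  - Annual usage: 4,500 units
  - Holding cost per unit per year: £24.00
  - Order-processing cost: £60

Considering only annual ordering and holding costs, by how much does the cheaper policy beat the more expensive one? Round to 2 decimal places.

£59.47

TC(Q) = (D/Q)S + (Q/2)H
TC(88) = (4,500/88)×60 + (88/2)×24 = £4,124.18
TC(248) = (4,500/248)×60 + (248/2)×24 = £4,064.71
Cheaper: Q = 248.  Difference = £59.47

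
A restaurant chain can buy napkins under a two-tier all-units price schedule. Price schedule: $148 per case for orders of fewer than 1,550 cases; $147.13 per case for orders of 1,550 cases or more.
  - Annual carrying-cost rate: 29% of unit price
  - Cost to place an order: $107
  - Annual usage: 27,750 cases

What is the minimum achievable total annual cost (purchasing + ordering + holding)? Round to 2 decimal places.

H₁ = 29%×$148 = $42.9200;  H₂ = 29%×$147.13 = $42.6677
EOQ₁ = √(2×27,750×107/42.9200) = 371.97  (< 1,550, feasible at tier 1)
EOQ₂ = √(2×27,750×107/42.6677) = 373.07  (< 1,550 → use Q = 1,550 at tier-2 price)
TC(tier 1 (EOQ₁), Q≈372.0) = $4,122,964.97
TC(tier 2, Q≈1,550.0) = $4,117,840.61
Minimum at tier 2: $4,117,840.61

$4,117,840.61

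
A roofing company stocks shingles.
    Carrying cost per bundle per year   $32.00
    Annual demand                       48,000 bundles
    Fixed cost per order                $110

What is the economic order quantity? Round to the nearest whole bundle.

574 bundles

Optimal lot size Q* = (2 × 48,000 × $110 / $32)^½ ≈ 574.46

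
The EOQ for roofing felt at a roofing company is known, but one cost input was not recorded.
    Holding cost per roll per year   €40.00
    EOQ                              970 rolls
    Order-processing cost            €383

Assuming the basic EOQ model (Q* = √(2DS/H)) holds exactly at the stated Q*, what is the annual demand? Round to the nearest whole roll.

Since Q* = (2DS/H)^½, squaring gives Q*²·H = 2DS.
D = Q²H / (2S) = 970² × 40 / (2 × 383) = 49,133.16

49,133 rolls per year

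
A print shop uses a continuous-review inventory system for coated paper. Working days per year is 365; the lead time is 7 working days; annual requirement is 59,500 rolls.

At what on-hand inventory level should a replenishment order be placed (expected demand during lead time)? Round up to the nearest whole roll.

Daily demand d = 59,500 / 365 = 163.014 rolls/day
Demand during lead time = 163.014 × 7 = 1,141.10
Reorder point = 1,141.10 → round up

1,142 rolls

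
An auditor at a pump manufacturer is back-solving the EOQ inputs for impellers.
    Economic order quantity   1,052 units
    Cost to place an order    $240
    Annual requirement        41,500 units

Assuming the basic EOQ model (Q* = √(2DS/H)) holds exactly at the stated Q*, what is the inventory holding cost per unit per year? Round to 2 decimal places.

$18.00

Since Q* = (2DS/H)^½, squaring gives Q*²·H = 2DS.
H = 2DS / Q² = 2 × 41,500 × 240 / 1,052² = 17.9994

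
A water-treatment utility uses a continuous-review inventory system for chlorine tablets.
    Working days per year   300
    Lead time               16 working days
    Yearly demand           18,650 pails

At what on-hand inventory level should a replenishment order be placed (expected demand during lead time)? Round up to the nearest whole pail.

995 pails

Daily demand d = 18,650 / 300 = 62.167 pails/day
Demand during lead time = 62.167 × 16 = 994.67
Reorder point = 994.67 → round up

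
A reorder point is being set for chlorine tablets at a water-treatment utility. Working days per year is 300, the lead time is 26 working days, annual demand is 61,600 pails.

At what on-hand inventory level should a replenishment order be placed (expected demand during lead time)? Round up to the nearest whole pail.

Daily demand d = 61,600 / 300 = 205.333 pails/day
Demand during lead time = 205.333 × 26 = 5,338.67
Reorder point = 5,338.67 → round up

5,339 pails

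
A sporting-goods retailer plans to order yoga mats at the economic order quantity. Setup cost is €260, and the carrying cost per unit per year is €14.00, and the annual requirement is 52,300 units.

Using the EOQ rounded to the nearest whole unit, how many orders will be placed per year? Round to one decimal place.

EOQ = √(2DS/H) = √(2 × 52,300 × 260 / 14)
    = √(1,942,571.43) ≈ 1,393.76 → Q = 1,394
Orders per year = D/Q = 52,300 / 1,394 = 37.518

37.5 orders per year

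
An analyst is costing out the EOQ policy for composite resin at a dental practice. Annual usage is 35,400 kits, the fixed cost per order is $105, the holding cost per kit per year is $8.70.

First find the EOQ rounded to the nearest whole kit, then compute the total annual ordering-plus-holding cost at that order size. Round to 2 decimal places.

$8,042.13

EOQ = √(2DS/H) = √(2 × 35,400 × 105 / 8.7)
    = √(854,482.76) ≈ 924.38 → Q = 924 kits
Ordering: D/Q × S = 35,400/924 × $105 = $4,022.73
Holding:  Q/2 × H = 924/2 × $8.7 = $4,019.40
Total = $4,022.73 + $4,019.40 = $8,042.13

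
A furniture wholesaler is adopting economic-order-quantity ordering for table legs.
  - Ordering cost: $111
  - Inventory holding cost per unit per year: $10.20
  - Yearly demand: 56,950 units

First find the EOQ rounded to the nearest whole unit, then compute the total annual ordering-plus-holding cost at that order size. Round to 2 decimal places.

Optimal lot size Q* = (2 × 56,950 × $111 / $10.2)^½ ≈ 1,113.33 → Q = 1,113 units
Orders/yr = 56,950/1,113 = 51.168; ordering cost = 51.168 × $111 = $5,679.65
Average inventory = 1,113/2 = 556.5; holding cost = 556.5 × $10.2 = $5,676.30
Total = $5,679.65 + $5,676.30 = $11,355.95

$11,355.95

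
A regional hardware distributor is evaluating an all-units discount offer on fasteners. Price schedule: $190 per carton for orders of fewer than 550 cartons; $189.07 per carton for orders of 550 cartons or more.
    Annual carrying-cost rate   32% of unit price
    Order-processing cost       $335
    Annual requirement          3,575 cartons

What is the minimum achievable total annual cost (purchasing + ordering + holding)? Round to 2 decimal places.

$691,317.78

H₁ = 32%×$190 = $60.8000;  H₂ = 32%×$189.07 = $60.5024
EOQ₁ = √(2×3,575×335/60.8000) = 198.48  (< 550, feasible at tier 1)
EOQ₂ = √(2×3,575×335/60.5024) = 198.97  (< 550 → use Q = 550 at tier-2 price)
TC(tier 1 (EOQ₁), Q≈198.5) = $691,317.78
TC(tier 2, Q≈550.0) = $694,740.91
Minimum at tier 1 (EOQ₁): $691,317.78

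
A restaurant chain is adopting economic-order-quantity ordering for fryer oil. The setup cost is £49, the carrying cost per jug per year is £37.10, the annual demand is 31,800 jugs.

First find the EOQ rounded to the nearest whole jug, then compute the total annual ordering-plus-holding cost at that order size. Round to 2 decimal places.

EOQ = √(2DS/H) = √(2 × 31,800 × 49 / 37.1)
    = √(84,000.00) ≈ 289.83 → Q = 290 jugs
Annual ordering cost = (D/Q)·S = (31,800/290) × 49 = £5,373.10
Annual holding cost  = (Q/2)·H = (290/2) × 37.1 = £5,379.50
Total = £5,373.10 + £5,379.50 = £10,752.60

£10,752.60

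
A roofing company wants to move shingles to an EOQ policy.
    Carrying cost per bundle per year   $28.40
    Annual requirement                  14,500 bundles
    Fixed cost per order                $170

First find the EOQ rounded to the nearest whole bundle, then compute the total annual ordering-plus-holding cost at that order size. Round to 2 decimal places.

2DS/H = 2·14,500·170/28.4 = 173,591.55
EOQ = √173,591.55 ≈ 416.64 → Q = 417 bundles
Orders/yr = 14,500/417 = 34.772; ordering cost = 34.772 × $170 = $5,911.27
Average inventory = 417/2 = 208.5; holding cost = 208.5 × $28.4 = $5,921.40
Total = $5,911.27 + $5,921.40 = $11,832.67

$11,832.67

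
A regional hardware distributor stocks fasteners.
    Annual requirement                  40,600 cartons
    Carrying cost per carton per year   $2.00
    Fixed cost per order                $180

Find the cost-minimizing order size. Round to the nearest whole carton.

2,703 cartons

Q* = √(2·D·S / H) = √(2·40,600·180 / 2) = √7,308,000.0 ≈ 2,703.33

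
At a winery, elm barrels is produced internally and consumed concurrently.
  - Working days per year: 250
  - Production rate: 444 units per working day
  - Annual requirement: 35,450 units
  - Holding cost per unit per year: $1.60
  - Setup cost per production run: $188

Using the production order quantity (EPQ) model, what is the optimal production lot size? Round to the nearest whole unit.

Daily demand d = 35,450/250 = 141.800; p = 444; 1 − d/p = 0.68063
EPQ = √(2DS / (H(1 − d/p)))
    = √(2 × 35,450 × 188 / (1.6 × 0.68063)) ≈ 3,498.54

3,499 units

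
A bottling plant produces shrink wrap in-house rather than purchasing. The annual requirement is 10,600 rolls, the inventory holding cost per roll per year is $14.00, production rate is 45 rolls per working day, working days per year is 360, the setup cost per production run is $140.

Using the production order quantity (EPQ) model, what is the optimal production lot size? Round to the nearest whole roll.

d = 10,600/360 = 29.4444 rolls/day;  effective holding cost H(1 − d/p) = 14·(1 − 29.4444/45) = 4.83951
Q* = √(2DS / H_eff) = √(2·10,600·140 / 4.83951) ≈ 783.13

783 rolls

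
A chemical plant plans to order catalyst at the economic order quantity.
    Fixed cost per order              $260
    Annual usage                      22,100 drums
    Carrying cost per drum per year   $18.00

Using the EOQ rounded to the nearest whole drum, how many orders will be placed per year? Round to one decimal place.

Optimal lot size Q* = (2 × 22,100 × $260 / $18)^½ ≈ 799.03 → Q = 799
N = D/Q = 22,100/799 ≈ 27.660 orders/yr

27.7 orders per year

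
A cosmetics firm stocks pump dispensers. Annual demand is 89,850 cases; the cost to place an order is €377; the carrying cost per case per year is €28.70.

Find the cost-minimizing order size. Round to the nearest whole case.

EOQ = √(2DS/H) = √(2 × 89,850 × 377 / 28.7)
    = √(2,360,519.16) ≈ 1,536.40

1,536 cases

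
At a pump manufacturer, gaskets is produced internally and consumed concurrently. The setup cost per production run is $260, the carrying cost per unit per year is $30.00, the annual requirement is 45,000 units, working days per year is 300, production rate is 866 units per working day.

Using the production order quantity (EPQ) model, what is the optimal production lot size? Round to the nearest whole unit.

971 units

Daily demand d = 45,000/300 = 150.000; p = 866; 1 − d/p = 0.82679
EPQ = √(2DS / (H(1 − d/p)))
    = √(2 × 45,000 × 260 / (30 × 0.82679)) ≈ 971.29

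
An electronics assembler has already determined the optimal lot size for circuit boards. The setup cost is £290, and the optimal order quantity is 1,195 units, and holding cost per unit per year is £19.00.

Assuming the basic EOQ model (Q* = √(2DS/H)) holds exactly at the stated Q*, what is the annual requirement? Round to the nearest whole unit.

Since Q* = (2DS/H)^½, squaring gives Q*²·H = 2DS.
D = Q²H / (2S) = 1,195² × 19 / (2 × 290) = 46,780.13

46,780 units per year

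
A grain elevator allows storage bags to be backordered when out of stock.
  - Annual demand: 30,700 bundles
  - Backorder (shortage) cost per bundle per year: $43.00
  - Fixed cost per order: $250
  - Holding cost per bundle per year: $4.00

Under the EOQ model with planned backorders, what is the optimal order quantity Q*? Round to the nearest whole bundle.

2,048 bundles

Q* = √(2DS/H) · √((H + b)/b)
   = √(2 × 30,700 × 250 / 4) · √((4 + 43) / 43)
   = 1,958.954 × 1.0455 ≈ 2,048.04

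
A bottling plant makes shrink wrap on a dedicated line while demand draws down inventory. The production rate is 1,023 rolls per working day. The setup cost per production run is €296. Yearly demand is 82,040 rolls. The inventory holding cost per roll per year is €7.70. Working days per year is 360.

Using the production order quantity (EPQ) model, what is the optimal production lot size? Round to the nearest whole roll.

d = 82,040/360 = 227.8889 rolls/day;  effective holding cost H(1 − d/p) = 7.7·(1 − 227.8889/1023) = 5.98471
Q* = √(2DS / H_eff) = √(2·82,040·296 / 5.98471) ≈ 2,848.74

2,849 rolls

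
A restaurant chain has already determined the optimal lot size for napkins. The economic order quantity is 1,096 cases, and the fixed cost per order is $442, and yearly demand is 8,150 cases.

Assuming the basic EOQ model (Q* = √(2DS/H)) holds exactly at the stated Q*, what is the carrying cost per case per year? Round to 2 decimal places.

EOQ relation: Q² = 2DS/H, so rearrange for the unknown.
H = 2DS / Q² = 2 × 8,150 × 442 / 1,096² = 5.9978

$6.00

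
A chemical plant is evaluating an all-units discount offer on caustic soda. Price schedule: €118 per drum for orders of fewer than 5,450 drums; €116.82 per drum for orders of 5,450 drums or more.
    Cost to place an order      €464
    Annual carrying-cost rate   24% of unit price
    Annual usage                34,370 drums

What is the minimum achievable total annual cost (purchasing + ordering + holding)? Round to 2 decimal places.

H₁ = 24%×€118 = €28.3200;  H₂ = 24%×€116.82 = €28.0368
EOQ₁ = √(2×34,370×464/28.3200) = 1,061.25  (< 5,450, feasible at tier 1)
EOQ₂ = √(2×34,370×464/28.0368) = 1,066.59  (< 5,450 → use Q = 5,450 at tier-2 price)
TC(tier 1 (EOQ₁), Q≈1,061.2) = €4,085,714.56
TC(tier 2, Q≈5,450.0) = €4,094,429.86
Minimum at tier 1 (EOQ₁): €4,085,714.56

€4,085,714.56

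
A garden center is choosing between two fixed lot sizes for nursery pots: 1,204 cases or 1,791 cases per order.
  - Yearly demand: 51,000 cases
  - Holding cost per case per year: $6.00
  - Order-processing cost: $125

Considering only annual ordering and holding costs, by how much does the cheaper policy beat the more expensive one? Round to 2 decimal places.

For each Q, cost = (D/Q)·S + (Q/2)·H.
TC(1,204) = (51,000/1,204)×125 + (1,204/2)×6 = $8,906.85
TC(1,791) = (51,000/1,791)×125 + (1,791/2)×6 = $8,932.46
|ΔTC| = |$8,906.85 − $8,932.46| = $25.61

$25.61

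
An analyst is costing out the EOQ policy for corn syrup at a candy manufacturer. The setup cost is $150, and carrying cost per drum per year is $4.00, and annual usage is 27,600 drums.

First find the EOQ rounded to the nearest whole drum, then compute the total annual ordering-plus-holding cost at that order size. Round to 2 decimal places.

$5,755.00

EOQ = √(2DS/H) = √(2 × 27,600 × 150 / 4)
    = √(2,070,000.00) ≈ 1,438.75 → Q = 1,439 drums
Annual ordering cost = (D/Q)·S = (27,600/1,439) × 150 = $2,877.00
Annual holding cost  = (Q/2)·H = (1,439/2) × 4 = $2,878.00
Total = $2,877.00 + $2,878.00 = $5,755.00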